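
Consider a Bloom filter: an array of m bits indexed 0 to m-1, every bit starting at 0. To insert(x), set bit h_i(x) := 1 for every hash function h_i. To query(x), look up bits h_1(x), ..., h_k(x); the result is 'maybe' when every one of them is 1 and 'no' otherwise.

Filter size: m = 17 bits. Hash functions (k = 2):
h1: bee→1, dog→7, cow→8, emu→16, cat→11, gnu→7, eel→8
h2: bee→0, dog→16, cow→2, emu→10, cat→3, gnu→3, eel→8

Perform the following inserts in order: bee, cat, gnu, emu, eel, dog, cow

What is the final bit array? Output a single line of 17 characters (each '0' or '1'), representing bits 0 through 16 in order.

Answer: 11110001101100001

Derivation:
Start: bits=00000000000000000
After insert 'bee': sets bits 0 1 -> bits=11000000000000000
After insert 'cat': sets bits 3 11 -> bits=11010000000100000
After insert 'gnu': sets bits 3 7 -> bits=11010001000100000
After insert 'emu': sets bits 10 16 -> bits=11010001001100001
After insert 'eel': sets bits 8 -> bits=11010001101100001
After insert 'dog': sets bits 7 16 -> bits=11010001101100001
After insert 'cow': sets bits 2 8 -> bits=11110001101100001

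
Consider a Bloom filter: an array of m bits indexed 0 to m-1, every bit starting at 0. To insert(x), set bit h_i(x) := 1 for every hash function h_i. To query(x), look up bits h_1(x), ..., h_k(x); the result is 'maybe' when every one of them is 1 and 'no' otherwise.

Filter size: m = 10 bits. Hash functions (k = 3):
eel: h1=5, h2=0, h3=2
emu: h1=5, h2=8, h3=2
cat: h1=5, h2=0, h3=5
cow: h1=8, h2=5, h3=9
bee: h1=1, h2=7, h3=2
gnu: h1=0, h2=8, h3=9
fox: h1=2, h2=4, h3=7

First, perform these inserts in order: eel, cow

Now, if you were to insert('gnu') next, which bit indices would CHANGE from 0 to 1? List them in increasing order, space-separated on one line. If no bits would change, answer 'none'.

Start: bits=0000000000
After insert 'eel': sets bits 0 2 5 -> bits=1010010000
After insert 'cow': sets bits 5 8 9 -> bits=1010010011
insert 'gnu' would touch bits 0 8 9; currently bit0=1, bit8=1, bit9=1
Bits that are 0 among those (would change 0->1): none

Answer: none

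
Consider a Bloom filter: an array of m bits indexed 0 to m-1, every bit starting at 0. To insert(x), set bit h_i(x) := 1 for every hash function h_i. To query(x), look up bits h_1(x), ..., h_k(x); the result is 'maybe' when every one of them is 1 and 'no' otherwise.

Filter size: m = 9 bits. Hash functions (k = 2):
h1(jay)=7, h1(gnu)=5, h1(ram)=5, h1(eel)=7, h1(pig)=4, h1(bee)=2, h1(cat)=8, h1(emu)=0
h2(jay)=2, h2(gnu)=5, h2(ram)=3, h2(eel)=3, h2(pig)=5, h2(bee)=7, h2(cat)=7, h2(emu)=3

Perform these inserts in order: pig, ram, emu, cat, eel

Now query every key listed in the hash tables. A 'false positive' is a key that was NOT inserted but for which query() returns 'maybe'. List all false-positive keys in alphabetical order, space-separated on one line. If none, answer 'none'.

Start: bits=000000000
After insert 'pig': sets bits 4 5 -> bits=000011000
After insert 'ram': sets bits 3 5 -> bits=000111000
After insert 'emu': sets bits 0 3 -> bits=100111000
After insert 'cat': sets bits 7 8 -> bits=100111011
After insert 'eel': sets bits 3 7 -> bits=100111011
Not inserted: bee gnu jay — query each against bits=100111011:
query bee: checks bit2=0, bit7=1 (has a 0) -> no => not a false positive
query gnu: checks bit5=1 (all 1) -> maybe => FALSE POSITIVE
query jay: checks bit2=0, bit7=1 (has a 0) -> no => not a false positive
False positives (alphabetical): gnu

Answer: gnu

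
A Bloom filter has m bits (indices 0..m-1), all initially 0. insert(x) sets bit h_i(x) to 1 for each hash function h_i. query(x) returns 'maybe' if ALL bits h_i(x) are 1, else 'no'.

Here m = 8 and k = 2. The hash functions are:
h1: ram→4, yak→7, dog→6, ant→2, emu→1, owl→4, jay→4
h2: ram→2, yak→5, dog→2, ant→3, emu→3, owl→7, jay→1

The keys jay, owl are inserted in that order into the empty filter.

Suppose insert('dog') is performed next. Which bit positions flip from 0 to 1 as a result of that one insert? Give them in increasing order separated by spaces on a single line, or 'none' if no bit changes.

Answer: 2 6

Derivation:
Start: bits=00000000
After insert 'jay': sets bits 1 4 -> bits=01001000
After insert 'owl': sets bits 4 7 -> bits=01001001
insert 'dog' would touch bits 2 6; currently bit2=0, bit6=0
Bits that are 0 among those (would change 0->1): 2 6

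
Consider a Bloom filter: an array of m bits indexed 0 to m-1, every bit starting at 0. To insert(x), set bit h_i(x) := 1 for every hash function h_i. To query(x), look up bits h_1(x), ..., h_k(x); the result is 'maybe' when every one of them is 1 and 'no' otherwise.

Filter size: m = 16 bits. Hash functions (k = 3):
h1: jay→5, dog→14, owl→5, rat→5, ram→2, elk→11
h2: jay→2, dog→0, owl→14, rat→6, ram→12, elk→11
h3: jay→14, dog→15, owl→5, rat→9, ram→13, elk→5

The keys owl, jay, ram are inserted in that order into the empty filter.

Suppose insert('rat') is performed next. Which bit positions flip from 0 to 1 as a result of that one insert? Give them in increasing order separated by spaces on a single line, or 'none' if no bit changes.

Answer: 6 9

Derivation:
Start: bits=0000000000000000
After insert 'owl': sets bits 5 14 -> bits=0000010000000010
After insert 'jay': sets bits 2 5 14 -> bits=0010010000000010
After insert 'ram': sets bits 2 12 13 -> bits=0010010000001110
insert 'rat' would touch bits 5 6 9; currently bit5=1, bit6=0, bit9=0
Bits that are 0 among those (would change 0->1): 6 9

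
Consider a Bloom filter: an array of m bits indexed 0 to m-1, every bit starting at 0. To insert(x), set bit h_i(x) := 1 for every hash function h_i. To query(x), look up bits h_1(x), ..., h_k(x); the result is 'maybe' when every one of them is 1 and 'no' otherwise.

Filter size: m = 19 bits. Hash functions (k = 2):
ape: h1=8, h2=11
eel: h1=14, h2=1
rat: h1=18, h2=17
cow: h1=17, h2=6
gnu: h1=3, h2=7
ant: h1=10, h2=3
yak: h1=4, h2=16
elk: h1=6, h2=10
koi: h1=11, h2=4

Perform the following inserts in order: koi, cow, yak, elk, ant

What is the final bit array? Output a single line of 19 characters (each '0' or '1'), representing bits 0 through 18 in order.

Start: bits=0000000000000000000
After insert 'koi': sets bits 4 11 -> bits=0000100000010000000
After insert 'cow': sets bits 6 17 -> bits=0000101000010000010
After insert 'yak': sets bits 4 16 -> bits=0000101000010000110
After insert 'elk': sets bits 6 10 -> bits=0000101000110000110
After insert 'ant': sets bits 3 10 -> bits=0001101000110000110

Answer: 0001101000110000110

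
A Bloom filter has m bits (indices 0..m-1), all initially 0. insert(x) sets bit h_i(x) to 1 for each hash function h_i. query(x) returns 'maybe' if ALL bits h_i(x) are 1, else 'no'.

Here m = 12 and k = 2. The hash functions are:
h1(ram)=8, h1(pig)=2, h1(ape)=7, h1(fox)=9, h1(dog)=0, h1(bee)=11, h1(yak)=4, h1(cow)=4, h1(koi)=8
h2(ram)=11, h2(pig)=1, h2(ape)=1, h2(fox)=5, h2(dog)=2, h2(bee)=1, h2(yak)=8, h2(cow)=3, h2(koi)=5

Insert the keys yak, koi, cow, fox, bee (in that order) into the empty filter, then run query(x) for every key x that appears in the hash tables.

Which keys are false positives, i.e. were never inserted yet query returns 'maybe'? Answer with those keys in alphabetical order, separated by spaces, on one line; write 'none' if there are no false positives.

Answer: ram

Derivation:
Start: bits=000000000000
After insert 'yak': sets bits 4 8 -> bits=000010001000
After insert 'koi': sets bits 5 8 -> bits=000011001000
After insert 'cow': sets bits 3 4 -> bits=000111001000
After insert 'fox': sets bits 5 9 -> bits=000111001100
After insert 'bee': sets bits 1 11 -> bits=010111001101
Not inserted: ape dog pig ram — query each against bits=010111001101:
query ape: checks bit1=1, bit7=0 (has a 0) -> no => not a false positive
query dog: checks bit0=0, bit2=0 (has a 0) -> no => not a false positive
query pig: checks bit1=1, bit2=0 (has a 0) -> no => not a false positive
query ram: checks bit8=1, bit11=1 (all 1) -> maybe => FALSE POSITIVE
False positives (alphabetical): ram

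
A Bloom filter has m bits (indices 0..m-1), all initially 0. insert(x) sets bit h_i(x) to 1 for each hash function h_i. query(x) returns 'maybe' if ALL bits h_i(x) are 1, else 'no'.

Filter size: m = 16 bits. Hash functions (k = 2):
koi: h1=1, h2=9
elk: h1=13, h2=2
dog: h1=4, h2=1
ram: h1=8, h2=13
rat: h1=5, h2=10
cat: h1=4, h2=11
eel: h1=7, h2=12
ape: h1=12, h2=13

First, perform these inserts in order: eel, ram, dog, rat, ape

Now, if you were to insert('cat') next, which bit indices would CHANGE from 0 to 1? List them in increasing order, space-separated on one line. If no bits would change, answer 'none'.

Start: bits=0000000000000000
After insert 'eel': sets bits 7 12 -> bits=0000000100001000
After insert 'ram': sets bits 8 13 -> bits=0000000110001100
After insert 'dog': sets bits 1 4 -> bits=0100100110001100
After insert 'rat': sets bits 5 10 -> bits=0100110110101100
After insert 'ape': sets bits 12 13 -> bits=0100110110101100
insert 'cat' would touch bits 4 11; currently bit4=1, bit11=0
Bits that are 0 among those (would change 0->1): 11

Answer: 11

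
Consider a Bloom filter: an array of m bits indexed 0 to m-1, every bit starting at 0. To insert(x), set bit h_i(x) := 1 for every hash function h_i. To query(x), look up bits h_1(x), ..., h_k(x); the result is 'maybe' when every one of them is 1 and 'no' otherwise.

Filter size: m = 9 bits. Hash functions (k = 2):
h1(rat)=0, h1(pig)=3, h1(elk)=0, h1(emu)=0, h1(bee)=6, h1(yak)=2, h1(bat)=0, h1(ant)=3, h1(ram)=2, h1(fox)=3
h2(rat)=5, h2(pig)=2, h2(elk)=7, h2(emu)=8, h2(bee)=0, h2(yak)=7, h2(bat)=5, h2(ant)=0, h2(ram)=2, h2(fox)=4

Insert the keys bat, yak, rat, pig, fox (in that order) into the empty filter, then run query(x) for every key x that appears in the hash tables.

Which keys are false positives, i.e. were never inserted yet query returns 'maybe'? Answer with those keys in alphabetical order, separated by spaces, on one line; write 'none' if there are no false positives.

Start: bits=000000000
After insert 'bat': sets bits 0 5 -> bits=100001000
After insert 'yak': sets bits 2 7 -> bits=101001010
After insert 'rat': sets bits 0 5 -> bits=101001010
After insert 'pig': sets bits 2 3 -> bits=101101010
After insert 'fox': sets bits 3 4 -> bits=101111010
Not inserted: ant bee elk emu ram — query each against bits=101111010:
query ant: checks bit0=1, bit3=1 (all 1) -> maybe => FALSE POSITIVE
query bee: checks bit0=1, bit6=0 (has a 0) -> no => not a false positive
query elk: checks bit0=1, bit7=1 (all 1) -> maybe => FALSE POSITIVE
query emu: checks bit0=1, bit8=0 (has a 0) -> no => not a false positive
query ram: checks bit2=1 (all 1) -> maybe => FALSE POSITIVE
False positives (alphabetical): ant elk ram

Answer: ant elk ram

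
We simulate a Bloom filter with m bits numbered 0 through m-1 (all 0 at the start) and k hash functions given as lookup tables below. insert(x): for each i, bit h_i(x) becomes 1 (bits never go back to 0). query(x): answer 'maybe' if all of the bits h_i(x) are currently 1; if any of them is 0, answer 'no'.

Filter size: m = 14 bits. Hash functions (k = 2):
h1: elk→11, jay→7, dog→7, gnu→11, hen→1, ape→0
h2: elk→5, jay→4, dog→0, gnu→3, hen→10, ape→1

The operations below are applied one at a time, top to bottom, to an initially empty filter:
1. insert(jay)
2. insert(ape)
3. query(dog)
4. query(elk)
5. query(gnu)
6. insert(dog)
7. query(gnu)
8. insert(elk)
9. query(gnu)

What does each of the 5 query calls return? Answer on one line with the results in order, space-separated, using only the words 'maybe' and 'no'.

Start: bits=00000000000000
Op 1: insert jay -> sets bits 4 7 -> bits=00001001000000
Op 2: insert ape -> sets bits 0 1 -> bits=11001001000000
Op 3: query dog -> checks bit0=1, bit7=1 (all 1) -> maybe
Op 4: query elk -> checks bit5=0, bit11=0 (has a 0) -> no
Op 5: query gnu -> checks bit3=0, bit11=0 (has a 0) -> no
Op 6: insert dog -> sets bits 0 7 -> bits=11001001000000
Op 7: query gnu -> checks bit3=0, bit11=0 (has a 0) -> no
Op 8: insert elk -> sets bits 5 11 -> bits=11001101000100
Op 9: query gnu -> checks bit3=0, bit11=1 (has a 0) -> no
Query results in order: maybe no no no no

Answer: maybe no no no no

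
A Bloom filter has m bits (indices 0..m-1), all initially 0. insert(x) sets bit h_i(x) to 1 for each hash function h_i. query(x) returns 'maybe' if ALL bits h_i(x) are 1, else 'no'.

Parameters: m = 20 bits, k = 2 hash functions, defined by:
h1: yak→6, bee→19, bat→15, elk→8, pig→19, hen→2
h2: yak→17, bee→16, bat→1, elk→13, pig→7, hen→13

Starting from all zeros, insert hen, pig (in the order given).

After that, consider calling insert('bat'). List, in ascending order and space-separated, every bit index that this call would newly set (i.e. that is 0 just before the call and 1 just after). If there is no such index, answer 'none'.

Answer: 1 15

Derivation:
Start: bits=00000000000000000000
After insert 'hen': sets bits 2 13 -> bits=00100000000001000000
After insert 'pig': sets bits 7 19 -> bits=00100001000001000001
insert 'bat' would touch bits 1 15; currently bit1=0, bit15=0
Bits that are 0 among those (would change 0->1): 1 15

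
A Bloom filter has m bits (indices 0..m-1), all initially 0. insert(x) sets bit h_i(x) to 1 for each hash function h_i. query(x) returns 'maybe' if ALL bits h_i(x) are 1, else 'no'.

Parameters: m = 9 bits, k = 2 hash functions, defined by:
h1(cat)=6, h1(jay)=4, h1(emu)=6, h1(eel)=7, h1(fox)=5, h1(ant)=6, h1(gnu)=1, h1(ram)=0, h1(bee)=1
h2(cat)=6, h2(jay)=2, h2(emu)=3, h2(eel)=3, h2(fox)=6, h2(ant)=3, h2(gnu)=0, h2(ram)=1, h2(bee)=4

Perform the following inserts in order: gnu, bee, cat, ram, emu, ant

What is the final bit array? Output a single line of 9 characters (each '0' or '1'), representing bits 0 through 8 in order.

Start: bits=000000000
After insert 'gnu': sets bits 0 1 -> bits=110000000
After insert 'bee': sets bits 1 4 -> bits=110010000
After insert 'cat': sets bits 6 -> bits=110010100
After insert 'ram': sets bits 0 1 -> bits=110010100
After insert 'emu': sets bits 3 6 -> bits=110110100
After insert 'ant': sets bits 3 6 -> bits=110110100

Answer: 110110100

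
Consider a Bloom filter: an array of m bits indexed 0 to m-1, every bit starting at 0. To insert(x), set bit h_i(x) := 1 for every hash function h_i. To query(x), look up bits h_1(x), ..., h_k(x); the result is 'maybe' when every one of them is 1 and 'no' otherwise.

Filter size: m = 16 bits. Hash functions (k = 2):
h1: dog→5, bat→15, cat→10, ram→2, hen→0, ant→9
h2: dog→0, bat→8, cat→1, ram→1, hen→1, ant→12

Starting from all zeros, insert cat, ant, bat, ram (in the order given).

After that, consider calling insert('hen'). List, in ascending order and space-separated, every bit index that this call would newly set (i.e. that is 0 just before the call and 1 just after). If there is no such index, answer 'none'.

Start: bits=0000000000000000
After insert 'cat': sets bits 1 10 -> bits=0100000000100000
After insert 'ant': sets bits 9 12 -> bits=0100000001101000
After insert 'bat': sets bits 8 15 -> bits=0100000011101001
After insert 'ram': sets bits 1 2 -> bits=0110000011101001
insert 'hen' would touch bits 0 1; currently bit0=0, bit1=1
Bits that are 0 among those (would change 0->1): 0

Answer: 0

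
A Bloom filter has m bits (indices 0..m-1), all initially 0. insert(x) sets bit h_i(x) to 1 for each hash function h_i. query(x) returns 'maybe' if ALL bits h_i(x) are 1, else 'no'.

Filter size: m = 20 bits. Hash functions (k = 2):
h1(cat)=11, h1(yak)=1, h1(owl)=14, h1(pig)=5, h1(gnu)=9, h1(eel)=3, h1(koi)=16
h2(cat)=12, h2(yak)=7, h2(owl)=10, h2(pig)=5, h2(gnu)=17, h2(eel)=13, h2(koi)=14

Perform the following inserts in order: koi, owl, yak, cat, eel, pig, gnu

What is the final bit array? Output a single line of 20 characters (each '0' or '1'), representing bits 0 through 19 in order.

Start: bits=00000000000000000000
After insert 'koi': sets bits 14 16 -> bits=00000000000000101000
After insert 'owl': sets bits 10 14 -> bits=00000000001000101000
After insert 'yak': sets bits 1 7 -> bits=01000001001000101000
After insert 'cat': sets bits 11 12 -> bits=01000001001110101000
After insert 'eel': sets bits 3 13 -> bits=01010001001111101000
After insert 'pig': sets bits 5 -> bits=01010101001111101000
After insert 'gnu': sets bits 9 17 -> bits=01010101011111101100

Answer: 01010101011111101100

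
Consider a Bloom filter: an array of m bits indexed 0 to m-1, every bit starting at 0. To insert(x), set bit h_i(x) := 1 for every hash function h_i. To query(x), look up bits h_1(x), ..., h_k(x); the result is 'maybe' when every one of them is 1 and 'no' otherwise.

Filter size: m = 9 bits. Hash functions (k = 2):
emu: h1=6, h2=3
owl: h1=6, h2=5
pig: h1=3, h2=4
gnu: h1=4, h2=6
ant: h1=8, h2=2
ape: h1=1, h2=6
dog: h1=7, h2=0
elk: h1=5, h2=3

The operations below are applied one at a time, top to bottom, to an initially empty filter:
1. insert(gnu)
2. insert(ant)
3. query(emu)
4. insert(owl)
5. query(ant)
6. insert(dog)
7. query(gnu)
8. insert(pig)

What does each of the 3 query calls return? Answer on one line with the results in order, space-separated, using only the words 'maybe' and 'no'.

Answer: no maybe maybe

Derivation:
Start: bits=000000000
Op 1: insert gnu -> sets bits 4 6 -> bits=000010100
Op 2: insert ant -> sets bits 2 8 -> bits=001010101
Op 3: query emu -> checks bit3=0, bit6=1 (has a 0) -> no
Op 4: insert owl -> sets bits 5 6 -> bits=001011101
Op 5: query ant -> checks bit2=1, bit8=1 (all 1) -> maybe
Op 6: insert dog -> sets bits 0 7 -> bits=101011111
Op 7: query gnu -> checks bit4=1, bit6=1 (all 1) -> maybe
Op 8: insert pig -> sets bits 3 4 -> bits=101111111
Query results in order: no maybe maybe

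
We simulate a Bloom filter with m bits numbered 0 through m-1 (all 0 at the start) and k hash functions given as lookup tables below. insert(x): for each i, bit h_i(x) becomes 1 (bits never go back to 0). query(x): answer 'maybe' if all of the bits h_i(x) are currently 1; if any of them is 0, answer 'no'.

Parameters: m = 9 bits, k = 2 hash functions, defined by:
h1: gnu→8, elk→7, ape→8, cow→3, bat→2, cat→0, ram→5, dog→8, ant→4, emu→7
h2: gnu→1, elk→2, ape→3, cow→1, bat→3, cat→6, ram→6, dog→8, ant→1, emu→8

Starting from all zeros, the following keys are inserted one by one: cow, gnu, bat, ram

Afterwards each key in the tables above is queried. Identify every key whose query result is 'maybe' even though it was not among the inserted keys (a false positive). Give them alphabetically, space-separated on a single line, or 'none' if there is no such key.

Start: bits=000000000
After insert 'cow': sets bits 1 3 -> bits=010100000
After insert 'gnu': sets bits 1 8 -> bits=010100001
After insert 'bat': sets bits 2 3 -> bits=011100001
After insert 'ram': sets bits 5 6 -> bits=011101101
Not inserted: ant ape cat dog elk emu — query each against bits=011101101:
query ant: checks bit1=1, bit4=0 (has a 0) -> no => not a false positive
query ape: checks bit3=1, bit8=1 (all 1) -> maybe => FALSE POSITIVE
query cat: checks bit0=0, bit6=1 (has a 0) -> no => not a false positive
query dog: checks bit8=1 (all 1) -> maybe => FALSE POSITIVE
query elk: checks bit2=1, bit7=0 (has a 0) -> no => not a false positive
query emu: checks bit7=0, bit8=1 (has a 0) -> no => not a false positive
False positives (alphabetical): ape dog

Answer: ape dog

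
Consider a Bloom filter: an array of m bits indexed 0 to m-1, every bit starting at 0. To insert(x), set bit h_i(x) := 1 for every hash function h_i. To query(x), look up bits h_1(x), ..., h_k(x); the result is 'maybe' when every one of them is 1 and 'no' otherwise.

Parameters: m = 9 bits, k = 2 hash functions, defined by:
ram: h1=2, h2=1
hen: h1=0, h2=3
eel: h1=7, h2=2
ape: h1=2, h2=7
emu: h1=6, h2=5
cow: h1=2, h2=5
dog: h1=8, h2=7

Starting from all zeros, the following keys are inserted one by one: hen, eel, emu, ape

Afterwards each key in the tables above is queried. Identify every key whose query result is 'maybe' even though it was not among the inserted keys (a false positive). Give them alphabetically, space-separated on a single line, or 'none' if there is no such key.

Start: bits=000000000
After insert 'hen': sets bits 0 3 -> bits=100100000
After insert 'eel': sets bits 2 7 -> bits=101100010
After insert 'emu': sets bits 5 6 -> bits=101101110
After insert 'ape': sets bits 2 7 -> bits=101101110
Not inserted: cow dog ram — query each against bits=101101110:
query cow: checks bit2=1, bit5=1 (all 1) -> maybe => FALSE POSITIVE
query dog: checks bit7=1, bit8=0 (has a 0) -> no => not a false positive
query ram: checks bit1=0, bit2=1 (has a 0) -> no => not a false positive
False positives (alphabetical): cow

Answer: cow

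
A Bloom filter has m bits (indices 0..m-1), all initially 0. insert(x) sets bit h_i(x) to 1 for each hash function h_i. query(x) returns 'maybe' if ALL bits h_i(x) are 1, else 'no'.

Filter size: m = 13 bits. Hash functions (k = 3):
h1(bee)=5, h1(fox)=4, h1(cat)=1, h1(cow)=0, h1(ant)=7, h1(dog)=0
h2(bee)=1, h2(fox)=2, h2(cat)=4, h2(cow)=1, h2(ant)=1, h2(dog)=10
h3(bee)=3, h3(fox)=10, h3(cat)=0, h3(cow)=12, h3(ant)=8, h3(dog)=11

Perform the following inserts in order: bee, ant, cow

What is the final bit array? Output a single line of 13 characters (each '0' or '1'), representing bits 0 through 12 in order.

Answer: 1101010110001

Derivation:
Start: bits=0000000000000
After insert 'bee': sets bits 1 3 5 -> bits=0101010000000
After insert 'ant': sets bits 1 7 8 -> bits=0101010110000
After insert 'cow': sets bits 0 1 12 -> bits=1101010110001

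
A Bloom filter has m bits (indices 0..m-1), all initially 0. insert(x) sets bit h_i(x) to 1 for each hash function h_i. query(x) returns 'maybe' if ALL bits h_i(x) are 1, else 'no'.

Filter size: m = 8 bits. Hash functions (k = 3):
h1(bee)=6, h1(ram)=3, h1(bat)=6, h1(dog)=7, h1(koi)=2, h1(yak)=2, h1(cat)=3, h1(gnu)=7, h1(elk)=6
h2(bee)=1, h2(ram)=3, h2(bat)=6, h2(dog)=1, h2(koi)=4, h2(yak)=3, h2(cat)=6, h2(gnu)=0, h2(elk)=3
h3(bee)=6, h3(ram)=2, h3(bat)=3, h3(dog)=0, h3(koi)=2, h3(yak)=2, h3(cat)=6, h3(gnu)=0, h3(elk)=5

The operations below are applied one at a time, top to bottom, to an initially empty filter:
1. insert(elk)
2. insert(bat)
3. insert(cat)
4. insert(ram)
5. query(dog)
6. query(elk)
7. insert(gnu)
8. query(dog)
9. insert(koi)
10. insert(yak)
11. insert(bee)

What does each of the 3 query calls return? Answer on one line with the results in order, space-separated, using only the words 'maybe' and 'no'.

Start: bits=00000000
Op 1: insert elk -> sets bits 3 5 6 -> bits=00010110
Op 2: insert bat -> sets bits 3 6 -> bits=00010110
Op 3: insert cat -> sets bits 3 6 -> bits=00010110
Op 4: insert ram -> sets bits 2 3 -> bits=00110110
Op 5: query dog -> checks bit0=0, bit1=0, bit7=0 (has a 0) -> no
Op 6: query elk -> checks bit3=1, bit5=1, bit6=1 (all 1) -> maybe
Op 7: insert gnu -> sets bits 0 7 -> bits=10110111
Op 8: query dog -> checks bit0=1, bit1=0, bit7=1 (has a 0) -> no
Op 9: insert koi -> sets bits 2 4 -> bits=10111111
Op 10: insert yak -> sets bits 2 3 -> bits=10111111
Op 11: insert bee -> sets bits 1 6 -> bits=11111111
Query results in order: no maybe no

Answer: no maybe no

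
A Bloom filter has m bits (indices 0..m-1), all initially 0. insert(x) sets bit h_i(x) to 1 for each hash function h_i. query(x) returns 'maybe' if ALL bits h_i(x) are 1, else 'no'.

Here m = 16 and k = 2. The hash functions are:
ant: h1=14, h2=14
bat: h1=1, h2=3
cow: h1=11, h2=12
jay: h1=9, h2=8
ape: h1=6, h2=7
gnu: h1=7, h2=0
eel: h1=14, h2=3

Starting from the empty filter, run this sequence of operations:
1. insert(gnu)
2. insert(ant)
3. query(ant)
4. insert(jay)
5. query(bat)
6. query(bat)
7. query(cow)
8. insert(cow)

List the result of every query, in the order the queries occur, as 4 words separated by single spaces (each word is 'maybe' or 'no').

Answer: maybe no no no

Derivation:
Start: bits=0000000000000000
Op 1: insert gnu -> sets bits 0 7 -> bits=1000000100000000
Op 2: insert ant -> sets bits 14 -> bits=1000000100000010
Op 3: query ant -> checks bit14=1 (all 1) -> maybe
Op 4: insert jay -> sets bits 8 9 -> bits=1000000111000010
Op 5: query bat -> checks bit1=0, bit3=0 (has a 0) -> no
Op 6: query bat -> checks bit1=0, bit3=0 (has a 0) -> no
Op 7: query cow -> checks bit11=0, bit12=0 (has a 0) -> no
Op 8: insert cow -> sets bits 11 12 -> bits=1000000111011010
Query results in order: maybe no no no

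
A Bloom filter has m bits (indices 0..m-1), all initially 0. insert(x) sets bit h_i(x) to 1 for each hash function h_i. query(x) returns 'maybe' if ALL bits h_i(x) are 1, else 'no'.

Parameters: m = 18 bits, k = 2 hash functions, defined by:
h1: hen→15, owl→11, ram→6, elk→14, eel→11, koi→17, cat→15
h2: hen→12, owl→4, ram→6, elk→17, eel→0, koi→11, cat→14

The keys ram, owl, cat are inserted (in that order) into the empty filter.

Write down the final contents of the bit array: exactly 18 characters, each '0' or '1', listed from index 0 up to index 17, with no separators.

Start: bits=000000000000000000
After insert 'ram': sets bits 6 -> bits=000000100000000000
After insert 'owl': sets bits 4 11 -> bits=000010100001000000
After insert 'cat': sets bits 14 15 -> bits=000010100001001100

Answer: 000010100001001100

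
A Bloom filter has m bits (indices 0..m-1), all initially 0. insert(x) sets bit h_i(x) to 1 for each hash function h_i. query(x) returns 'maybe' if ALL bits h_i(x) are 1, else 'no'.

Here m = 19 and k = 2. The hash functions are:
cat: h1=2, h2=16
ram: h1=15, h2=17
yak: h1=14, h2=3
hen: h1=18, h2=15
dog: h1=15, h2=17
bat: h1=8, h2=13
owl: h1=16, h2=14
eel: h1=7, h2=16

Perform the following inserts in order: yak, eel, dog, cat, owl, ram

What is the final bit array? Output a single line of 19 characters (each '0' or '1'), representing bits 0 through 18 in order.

Start: bits=0000000000000000000
After insert 'yak': sets bits 3 14 -> bits=0001000000000010000
After insert 'eel': sets bits 7 16 -> bits=0001000100000010100
After insert 'dog': sets bits 15 17 -> bits=0001000100000011110
After insert 'cat': sets bits 2 16 -> bits=0011000100000011110
After insert 'owl': sets bits 14 16 -> bits=0011000100000011110
After insert 'ram': sets bits 15 17 -> bits=0011000100000011110

Answer: 0011000100000011110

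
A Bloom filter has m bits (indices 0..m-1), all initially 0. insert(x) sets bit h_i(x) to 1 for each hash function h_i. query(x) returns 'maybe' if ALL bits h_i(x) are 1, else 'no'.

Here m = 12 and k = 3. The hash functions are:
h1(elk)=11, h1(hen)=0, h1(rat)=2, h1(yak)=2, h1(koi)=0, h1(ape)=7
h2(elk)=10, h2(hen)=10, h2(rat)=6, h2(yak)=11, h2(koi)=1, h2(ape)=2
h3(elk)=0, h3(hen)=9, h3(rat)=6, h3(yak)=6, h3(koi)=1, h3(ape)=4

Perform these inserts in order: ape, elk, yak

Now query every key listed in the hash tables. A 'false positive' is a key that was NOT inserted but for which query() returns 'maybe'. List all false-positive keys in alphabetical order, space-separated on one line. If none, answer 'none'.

Answer: rat

Derivation:
Start: bits=000000000000
After insert 'ape': sets bits 2 4 7 -> bits=001010010000
After insert 'elk': sets bits 0 10 11 -> bits=101010010011
After insert 'yak': sets bits 2 6 11 -> bits=101010110011
Not inserted: hen koi rat — query each against bits=101010110011:
query hen: checks bit0=1, bit9=0, bit10=1 (has a 0) -> no => not a false positive
query koi: checks bit0=1, bit1=0 (has a 0) -> no => not a false positive
query rat: checks bit2=1, bit6=1 (all 1) -> maybe => FALSE POSITIVE
False positives (alphabetical): rat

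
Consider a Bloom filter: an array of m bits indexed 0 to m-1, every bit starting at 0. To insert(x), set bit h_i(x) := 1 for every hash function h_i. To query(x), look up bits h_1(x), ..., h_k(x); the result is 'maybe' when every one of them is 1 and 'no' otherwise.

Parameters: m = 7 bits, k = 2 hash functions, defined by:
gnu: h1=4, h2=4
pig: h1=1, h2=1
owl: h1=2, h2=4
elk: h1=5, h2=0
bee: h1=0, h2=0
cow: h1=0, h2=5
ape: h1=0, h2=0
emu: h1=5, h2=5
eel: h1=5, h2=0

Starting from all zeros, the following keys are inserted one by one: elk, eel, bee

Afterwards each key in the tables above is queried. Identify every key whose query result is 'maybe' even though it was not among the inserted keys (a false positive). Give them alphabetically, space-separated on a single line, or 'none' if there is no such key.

Answer: ape cow emu

Derivation:
Start: bits=0000000
After insert 'elk': sets bits 0 5 -> bits=1000010
After insert 'eel': sets bits 0 5 -> bits=1000010
After insert 'bee': sets bits 0 -> bits=1000010
Not inserted: ape cow emu gnu owl pig — query each against bits=1000010:
query ape: checks bit0=1 (all 1) -> maybe => FALSE POSITIVE
query cow: checks bit0=1, bit5=1 (all 1) -> maybe => FALSE POSITIVE
query emu: checks bit5=1 (all 1) -> maybe => FALSE POSITIVE
query gnu: checks bit4=0 (has a 0) -> no => not a false positive
query owl: checks bit2=0, bit4=0 (has a 0) -> no => not a false positive
query pig: checks bit1=0 (has a 0) -> no => not a false positive
False positives (alphabetical): ape cow emu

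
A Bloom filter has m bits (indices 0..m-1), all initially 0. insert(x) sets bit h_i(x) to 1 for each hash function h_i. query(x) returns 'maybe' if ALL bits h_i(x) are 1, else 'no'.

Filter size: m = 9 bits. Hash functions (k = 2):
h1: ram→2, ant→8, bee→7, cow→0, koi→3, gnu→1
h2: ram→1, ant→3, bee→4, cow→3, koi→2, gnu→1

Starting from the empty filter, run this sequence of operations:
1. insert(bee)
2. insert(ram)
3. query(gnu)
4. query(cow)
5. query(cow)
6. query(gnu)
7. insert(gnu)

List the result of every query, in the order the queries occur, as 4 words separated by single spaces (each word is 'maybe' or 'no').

Start: bits=000000000
Op 1: insert bee -> sets bits 4 7 -> bits=000010010
Op 2: insert ram -> sets bits 1 2 -> bits=011010010
Op 3: query gnu -> checks bit1=1 (all 1) -> maybe
Op 4: query cow -> checks bit0=0, bit3=0 (has a 0) -> no
Op 5: query cow -> checks bit0=0, bit3=0 (has a 0) -> no
Op 6: query gnu -> checks bit1=1 (all 1) -> maybe
Op 7: insert gnu -> sets bits 1 -> bits=011010010
Query results in order: maybe no no maybe

Answer: maybe no no maybe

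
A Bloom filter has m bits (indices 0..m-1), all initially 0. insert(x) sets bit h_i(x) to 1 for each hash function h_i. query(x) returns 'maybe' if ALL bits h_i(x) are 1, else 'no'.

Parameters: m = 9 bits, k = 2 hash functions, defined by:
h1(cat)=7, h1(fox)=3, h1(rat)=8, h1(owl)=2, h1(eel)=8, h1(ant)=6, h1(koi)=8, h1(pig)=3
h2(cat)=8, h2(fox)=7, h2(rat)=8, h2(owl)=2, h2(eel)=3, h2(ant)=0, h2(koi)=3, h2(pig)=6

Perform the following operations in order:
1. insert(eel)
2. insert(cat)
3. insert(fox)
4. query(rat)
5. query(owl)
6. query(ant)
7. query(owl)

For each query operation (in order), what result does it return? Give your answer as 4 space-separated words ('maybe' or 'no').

Start: bits=000000000
Op 1: insert eel -> sets bits 3 8 -> bits=000100001
Op 2: insert cat -> sets bits 7 8 -> bits=000100011
Op 3: insert fox -> sets bits 3 7 -> bits=000100011
Op 4: query rat -> checks bit8=1 (all 1) -> maybe
Op 5: query owl -> checks bit2=0 (has a 0) -> no
Op 6: query ant -> checks bit0=0, bit6=0 (has a 0) -> no
Op 7: query owl -> checks bit2=0 (has a 0) -> no
Query results in order: maybe no no no

Answer: maybe no no no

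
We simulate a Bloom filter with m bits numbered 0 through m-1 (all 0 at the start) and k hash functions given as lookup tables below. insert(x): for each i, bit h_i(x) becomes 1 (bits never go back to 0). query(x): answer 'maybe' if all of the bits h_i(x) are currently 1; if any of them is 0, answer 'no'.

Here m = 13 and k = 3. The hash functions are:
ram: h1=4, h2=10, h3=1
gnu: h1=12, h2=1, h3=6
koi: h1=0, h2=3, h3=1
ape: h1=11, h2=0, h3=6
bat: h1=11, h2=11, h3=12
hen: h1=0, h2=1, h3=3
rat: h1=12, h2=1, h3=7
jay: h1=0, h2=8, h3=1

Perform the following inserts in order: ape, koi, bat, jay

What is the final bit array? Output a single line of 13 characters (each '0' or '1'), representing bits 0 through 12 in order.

Start: bits=0000000000000
After insert 'ape': sets bits 0 6 11 -> bits=1000001000010
After insert 'koi': sets bits 0 1 3 -> bits=1101001000010
After insert 'bat': sets bits 11 12 -> bits=1101001000011
After insert 'jay': sets bits 0 1 8 -> bits=1101001010011

Answer: 1101001010011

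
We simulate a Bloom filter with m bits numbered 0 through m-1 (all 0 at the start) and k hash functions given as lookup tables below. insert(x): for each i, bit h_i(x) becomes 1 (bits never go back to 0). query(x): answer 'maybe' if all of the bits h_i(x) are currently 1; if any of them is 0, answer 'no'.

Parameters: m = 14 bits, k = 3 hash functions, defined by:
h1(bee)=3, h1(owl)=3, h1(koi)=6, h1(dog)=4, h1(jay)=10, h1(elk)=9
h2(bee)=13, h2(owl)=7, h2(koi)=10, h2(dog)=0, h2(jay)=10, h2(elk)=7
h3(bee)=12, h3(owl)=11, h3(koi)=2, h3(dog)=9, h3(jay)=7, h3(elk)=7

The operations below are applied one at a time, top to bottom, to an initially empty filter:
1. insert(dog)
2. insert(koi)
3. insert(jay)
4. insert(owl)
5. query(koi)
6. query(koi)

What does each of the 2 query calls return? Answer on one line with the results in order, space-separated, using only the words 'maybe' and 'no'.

Start: bits=00000000000000
Op 1: insert dog -> sets bits 0 4 9 -> bits=10001000010000
Op 2: insert koi -> sets bits 2 6 10 -> bits=10101010011000
Op 3: insert jay -> sets bits 7 10 -> bits=10101011011000
Op 4: insert owl -> sets bits 3 7 11 -> bits=10111011011100
Op 5: query koi -> checks bit2=1, bit6=1, bit10=1 (all 1) -> maybe
Op 6: query koi -> checks bit2=1, bit6=1, bit10=1 (all 1) -> maybe
Query results in order: maybe maybe

Answer: maybe maybe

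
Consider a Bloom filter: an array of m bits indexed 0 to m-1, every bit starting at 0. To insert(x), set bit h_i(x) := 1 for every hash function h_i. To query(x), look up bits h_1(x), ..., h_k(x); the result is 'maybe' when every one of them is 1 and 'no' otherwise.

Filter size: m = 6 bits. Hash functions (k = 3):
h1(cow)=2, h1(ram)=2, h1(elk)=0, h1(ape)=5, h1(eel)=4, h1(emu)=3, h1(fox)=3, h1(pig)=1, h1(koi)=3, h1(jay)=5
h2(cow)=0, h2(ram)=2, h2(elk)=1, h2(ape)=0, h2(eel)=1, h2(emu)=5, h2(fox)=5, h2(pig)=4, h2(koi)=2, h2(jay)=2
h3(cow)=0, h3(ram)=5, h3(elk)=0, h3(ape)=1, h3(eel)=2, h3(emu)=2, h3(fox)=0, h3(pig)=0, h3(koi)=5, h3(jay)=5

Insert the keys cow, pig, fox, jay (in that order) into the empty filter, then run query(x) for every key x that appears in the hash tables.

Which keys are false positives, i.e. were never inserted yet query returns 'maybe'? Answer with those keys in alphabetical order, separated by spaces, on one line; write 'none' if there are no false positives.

Start: bits=000000
After insert 'cow': sets bits 0 2 -> bits=101000
After insert 'pig': sets bits 0 1 4 -> bits=111010
After insert 'fox': sets bits 0 3 5 -> bits=111111
After insert 'jay': sets bits 2 5 -> bits=111111
Not inserted: ape eel elk emu koi ram — query each against bits=111111:
query ape: checks bit0=1, bit1=1, bit5=1 (all 1) -> maybe => FALSE POSITIVE
query eel: checks bit1=1, bit2=1, bit4=1 (all 1) -> maybe => FALSE POSITIVE
query elk: checks bit0=1, bit1=1 (all 1) -> maybe => FALSE POSITIVE
query emu: checks bit2=1, bit3=1, bit5=1 (all 1) -> maybe => FALSE POSITIVE
query koi: checks bit2=1, bit3=1, bit5=1 (all 1) -> maybe => FALSE POSITIVE
query ram: checks bit2=1, bit5=1 (all 1) -> maybe => FALSE POSITIVE
False positives (alphabetical): ape eel elk emu koi ram

Answer: ape eel elk emu koi ram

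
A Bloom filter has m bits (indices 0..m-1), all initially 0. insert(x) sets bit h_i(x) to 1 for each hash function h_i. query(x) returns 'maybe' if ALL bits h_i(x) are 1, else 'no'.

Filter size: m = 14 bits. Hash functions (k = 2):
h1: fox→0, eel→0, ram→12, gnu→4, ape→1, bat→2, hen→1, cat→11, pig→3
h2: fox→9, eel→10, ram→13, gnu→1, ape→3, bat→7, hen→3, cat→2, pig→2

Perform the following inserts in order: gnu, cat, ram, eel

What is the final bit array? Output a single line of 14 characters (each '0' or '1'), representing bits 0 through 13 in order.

Start: bits=00000000000000
After insert 'gnu': sets bits 1 4 -> bits=01001000000000
After insert 'cat': sets bits 2 11 -> bits=01101000000100
After insert 'ram': sets bits 12 13 -> bits=01101000000111
After insert 'eel': sets bits 0 10 -> bits=11101000001111

Answer: 11101000001111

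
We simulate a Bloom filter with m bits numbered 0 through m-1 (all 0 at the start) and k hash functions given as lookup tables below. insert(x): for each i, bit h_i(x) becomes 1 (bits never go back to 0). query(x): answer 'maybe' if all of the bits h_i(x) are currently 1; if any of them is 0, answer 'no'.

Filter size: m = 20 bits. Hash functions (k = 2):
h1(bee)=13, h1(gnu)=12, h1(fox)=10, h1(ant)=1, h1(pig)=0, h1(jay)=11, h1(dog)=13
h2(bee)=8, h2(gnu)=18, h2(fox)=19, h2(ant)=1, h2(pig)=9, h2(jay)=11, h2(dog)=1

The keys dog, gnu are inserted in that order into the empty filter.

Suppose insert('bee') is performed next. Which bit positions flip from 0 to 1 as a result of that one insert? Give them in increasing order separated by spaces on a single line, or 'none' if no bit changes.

Start: bits=00000000000000000000
After insert 'dog': sets bits 1 13 -> bits=01000000000001000000
After insert 'gnu': sets bits 12 18 -> bits=01000000000011000010
insert 'bee' would touch bits 8 13; currently bit8=0, bit13=1
Bits that are 0 among those (would change 0->1): 8

Answer: 8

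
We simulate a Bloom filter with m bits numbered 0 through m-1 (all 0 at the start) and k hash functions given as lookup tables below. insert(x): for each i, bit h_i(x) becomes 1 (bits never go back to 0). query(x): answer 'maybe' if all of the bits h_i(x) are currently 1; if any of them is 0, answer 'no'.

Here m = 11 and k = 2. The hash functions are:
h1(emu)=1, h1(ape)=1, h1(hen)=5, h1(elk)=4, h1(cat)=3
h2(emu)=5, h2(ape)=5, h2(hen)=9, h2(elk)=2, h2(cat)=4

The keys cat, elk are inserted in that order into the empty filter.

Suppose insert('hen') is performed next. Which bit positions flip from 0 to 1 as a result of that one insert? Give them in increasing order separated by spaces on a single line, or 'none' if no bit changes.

Answer: 5 9

Derivation:
Start: bits=00000000000
After insert 'cat': sets bits 3 4 -> bits=00011000000
After insert 'elk': sets bits 2 4 -> bits=00111000000
insert 'hen' would touch bits 5 9; currently bit5=0, bit9=0
Bits that are 0 among those (would change 0->1): 5 9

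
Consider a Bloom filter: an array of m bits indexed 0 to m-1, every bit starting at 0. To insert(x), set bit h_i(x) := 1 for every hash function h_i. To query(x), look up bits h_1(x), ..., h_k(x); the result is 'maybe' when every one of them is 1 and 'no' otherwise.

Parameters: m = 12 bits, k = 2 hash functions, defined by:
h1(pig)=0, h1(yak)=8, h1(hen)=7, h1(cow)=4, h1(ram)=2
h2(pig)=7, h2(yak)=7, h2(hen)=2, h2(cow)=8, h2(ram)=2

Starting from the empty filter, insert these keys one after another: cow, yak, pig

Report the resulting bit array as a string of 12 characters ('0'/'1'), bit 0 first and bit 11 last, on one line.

Answer: 100010011000

Derivation:
Start: bits=000000000000
After insert 'cow': sets bits 4 8 -> bits=000010001000
After insert 'yak': sets bits 7 8 -> bits=000010011000
After insert 'pig': sets bits 0 7 -> bits=100010011000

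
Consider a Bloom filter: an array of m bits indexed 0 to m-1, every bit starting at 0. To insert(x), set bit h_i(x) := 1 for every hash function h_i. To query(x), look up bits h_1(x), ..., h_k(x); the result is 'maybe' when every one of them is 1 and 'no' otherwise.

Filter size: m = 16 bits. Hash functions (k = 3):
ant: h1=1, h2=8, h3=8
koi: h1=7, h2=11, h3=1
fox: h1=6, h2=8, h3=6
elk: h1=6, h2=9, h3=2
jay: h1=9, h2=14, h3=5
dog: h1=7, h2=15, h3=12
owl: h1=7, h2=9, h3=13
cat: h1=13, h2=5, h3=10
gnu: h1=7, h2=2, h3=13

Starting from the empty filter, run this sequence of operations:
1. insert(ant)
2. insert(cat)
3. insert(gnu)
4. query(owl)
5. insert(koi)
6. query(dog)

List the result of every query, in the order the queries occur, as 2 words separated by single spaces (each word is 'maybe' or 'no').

Start: bits=0000000000000000
Op 1: insert ant -> sets bits 1 8 -> bits=0100000010000000
Op 2: insert cat -> sets bits 5 10 13 -> bits=0100010010100100
Op 3: insert gnu -> sets bits 2 7 13 -> bits=0110010110100100
Op 4: query owl -> checks bit7=1, bit9=0, bit13=1 (has a 0) -> no
Op 5: insert koi -> sets bits 1 7 11 -> bits=0110010110110100
Op 6: query dog -> checks bit7=1, bit12=0, bit15=0 (has a 0) -> no
Query results in order: no no

Answer: no no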